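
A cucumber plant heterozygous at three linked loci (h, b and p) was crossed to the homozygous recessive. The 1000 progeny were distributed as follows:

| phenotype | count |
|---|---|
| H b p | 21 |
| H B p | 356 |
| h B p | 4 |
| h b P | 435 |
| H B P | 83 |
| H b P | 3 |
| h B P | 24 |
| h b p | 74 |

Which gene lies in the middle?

The two most frequent reciprocal classes, h b P and H B p, are the parental types, so the F1 was h b P / H B p.
The two rarest classes, H b P and h B p, are the double crossovers. Comparing them with the parentals, only the h allele has switched, so h is the middle locus and the order is p – h – b.

h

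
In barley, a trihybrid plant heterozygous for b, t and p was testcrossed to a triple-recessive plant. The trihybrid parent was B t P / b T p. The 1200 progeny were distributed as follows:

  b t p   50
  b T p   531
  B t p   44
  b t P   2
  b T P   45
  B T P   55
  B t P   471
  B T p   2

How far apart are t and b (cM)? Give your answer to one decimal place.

9.1 cM

The two rarest classes, b t P and B T p, are the double crossovers. Comparing them with the parentals, only the b allele has switched, so b is the middle locus and the order is t – b – p.
Crossovers in the t–b interval produce the single-crossover classes B T P and b t p (55 + 50 = 105) plus the double crossovers (4).
RF(t–b) = (105 + 4) / 1200 = 109/1200 = 0.0908 → 9.1 cM.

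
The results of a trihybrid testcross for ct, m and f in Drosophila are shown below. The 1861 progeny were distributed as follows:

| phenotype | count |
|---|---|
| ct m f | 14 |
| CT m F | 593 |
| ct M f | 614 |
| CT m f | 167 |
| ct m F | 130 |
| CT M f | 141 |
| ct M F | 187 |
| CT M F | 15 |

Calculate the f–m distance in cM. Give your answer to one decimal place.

The two most frequent reciprocal classes, CT m F and ct M f, are the parental types, so the F1 was CT m F / ct M f.
The two rarest classes, CT M F and ct m f, are the double crossovers. Comparing them with the parentals, only the m allele has switched, so m is the middle locus and the order is ct – m – f.
Crossovers in the m–f interval produce the single-crossover classes CT m f and ct M F (167 + 187 = 354) plus the double crossovers (29).
RF(m–f) = (354 + 29) / 1861 = 383/1861 = 0.2058 → 20.6 cM.

20.6 cM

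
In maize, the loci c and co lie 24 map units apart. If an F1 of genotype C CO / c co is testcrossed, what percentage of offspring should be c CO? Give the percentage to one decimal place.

A map distance of 24 map units corresponds to a recombination frequency of 0.240.
The F1 is C CO / c co, so c CO is a recombinant gamete class with expected frequency r/2 = 0.240/2 = 0.1200.
That is 0.1200 = 12.0% of the progeny.

12.0%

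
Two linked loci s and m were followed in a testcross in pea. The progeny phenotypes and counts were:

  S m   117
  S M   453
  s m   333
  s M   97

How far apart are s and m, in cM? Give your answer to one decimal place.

The two most frequent classes, S M (453) and s m (333), are the parental types, so the F1 was S M / s m.
The recombinant classes are S m and s M: 117 + 97 = 214.
Recombination frequency = 214/1000 = 0.2140 ≈ 21.4%, i.e. 21.4 cM.

21.4 cM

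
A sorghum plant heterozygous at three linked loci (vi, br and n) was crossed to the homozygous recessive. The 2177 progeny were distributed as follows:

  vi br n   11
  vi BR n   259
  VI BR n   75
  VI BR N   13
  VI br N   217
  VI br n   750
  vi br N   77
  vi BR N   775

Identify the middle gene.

The two most frequent reciprocal classes, vi BR N and VI br n, are the parental types, so the F1 was vi BR N / VI br n.
The two rarest classes, VI BR N and vi br n, are the double crossovers. Comparing them with the parentals, only the vi allele has switched, so vi is the middle locus and the order is n – vi – br.

vi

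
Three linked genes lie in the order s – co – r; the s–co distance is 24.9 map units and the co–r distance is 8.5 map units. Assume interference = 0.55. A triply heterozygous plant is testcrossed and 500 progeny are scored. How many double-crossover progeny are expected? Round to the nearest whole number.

Map distances give recombination frequencies of 0.249 and 0.085 for the two intervals.
With interference 0.55 (so coincidence = 0.45), expected double-crossover frequency = 0.249 × 0.085 × 0.45 = 0.00952.
Expected number = 0.00952 × 500 = 4.76 ≈ 5.

5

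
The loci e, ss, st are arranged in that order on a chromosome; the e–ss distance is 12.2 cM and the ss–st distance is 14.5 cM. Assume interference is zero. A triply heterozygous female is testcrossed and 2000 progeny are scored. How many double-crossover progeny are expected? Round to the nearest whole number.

35

Map distances give recombination frequencies of 0.122 and 0.145 for the two intervals.
With no interference, expected double-crossover frequency = 0.122 × 0.145 = 0.01769.
Expected number = 0.01769 × 2000 = 35.38 ≈ 35.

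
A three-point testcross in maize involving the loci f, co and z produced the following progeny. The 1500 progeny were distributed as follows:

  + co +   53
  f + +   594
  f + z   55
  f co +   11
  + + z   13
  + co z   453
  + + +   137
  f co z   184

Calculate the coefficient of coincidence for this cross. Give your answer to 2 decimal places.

0.79

The two most frequent reciprocal classes, f + + and + co z, are the parental types, so the F1 was f + + / + co z.
The two rarest classes, f co + and + + z, are the double crossovers. Comparing them with the parentals, only the co allele has switched, so co is the middle locus and the order is f – co – z.
f–co: (321 + 24)/1500 = 0.2300; co–z: (108 + 24)/1500 = 0.0880.
Expected DCO frequency = 0.2300 × 0.0880 ≈ 0.02024; observed = 24/1500 ≈ 0.01600.
Coefficient of coincidence = 0.01600/0.02024 ≈ 0.79.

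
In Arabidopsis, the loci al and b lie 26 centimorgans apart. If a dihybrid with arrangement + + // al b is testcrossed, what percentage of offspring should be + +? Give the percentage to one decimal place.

37.0%

A map distance of 26 centimorgans corresponds to a recombination frequency of 0.260.
The F1 is + + / al b, so + + is a parental gamete class with expected frequency (1 − r)/2 = 0.740/2 = 0.3700.
That is 0.3700 = 37.0% of the progeny.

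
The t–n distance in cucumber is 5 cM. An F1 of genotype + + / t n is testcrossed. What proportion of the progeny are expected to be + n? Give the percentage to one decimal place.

A map distance of 5 cM corresponds to a recombination frequency of 0.050.
The F1 is + + / t n, so + n is a recombinant gamete class with expected frequency r/2 = 0.050/2 = 0.0250.
That is 0.0250 = 2.5% of the progeny.

2.5%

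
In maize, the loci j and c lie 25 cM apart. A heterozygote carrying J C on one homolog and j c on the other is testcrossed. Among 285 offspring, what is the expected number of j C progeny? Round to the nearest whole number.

36

A map distance of 25 cM corresponds to a recombination frequency of 0.250.
The F1 is J C / j c, so j C is a recombinant gamete class with expected frequency r/2 = 0.250/2 = 0.1250.
Expected number = 0.1250 × 285 = 35.62 ≈ 36.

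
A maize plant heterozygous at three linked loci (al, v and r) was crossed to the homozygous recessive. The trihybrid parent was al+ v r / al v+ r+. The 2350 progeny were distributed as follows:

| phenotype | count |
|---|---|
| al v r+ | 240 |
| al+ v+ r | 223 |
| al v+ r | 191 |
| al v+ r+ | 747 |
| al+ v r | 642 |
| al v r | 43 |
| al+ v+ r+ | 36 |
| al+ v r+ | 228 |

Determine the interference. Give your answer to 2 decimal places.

The two rarest classes, al v r and al+ v+ r+, are the double crossovers. Comparing them with the parentals, only the al allele has switched, so al is the middle locus and the order is r – al – v.
r–al: (419 + 79)/2350 = 0.2119; al–v: (463 + 79)/2350 = 0.2306.
Expected DCO frequency = 0.2119 × 0.2306 ≈ 0.04886; observed = 79/2350 ≈ 0.03362.
Coefficient of coincidence = 0.03362/0.04886 ≈ 0.69; interference = 1 − 0.69 = 0.31.

0.31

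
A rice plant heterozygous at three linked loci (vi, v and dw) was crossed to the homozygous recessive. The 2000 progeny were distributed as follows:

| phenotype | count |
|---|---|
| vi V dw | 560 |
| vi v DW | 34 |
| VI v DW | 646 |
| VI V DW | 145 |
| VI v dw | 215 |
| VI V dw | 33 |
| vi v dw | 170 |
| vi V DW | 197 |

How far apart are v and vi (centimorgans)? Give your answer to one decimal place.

19.1 centimorgans

The two most frequent reciprocal classes, vi V dw and VI v DW, are the parental types, so the F1 was vi V dw / VI v DW.
The two rarest classes, VI V dw and vi v DW, are the double crossovers. Comparing them with the parentals, only the vi allele has switched, so vi is the middle locus and the order is dw – vi – v.
Crossovers in the vi–v interval produce the single-crossover classes vi v dw and VI V DW (170 + 145 = 315) plus the double crossovers (67).
RF(vi–v) = (315 + 67) / 2000 = 382/2000 = 0.1910 → 19.1 centimorgans.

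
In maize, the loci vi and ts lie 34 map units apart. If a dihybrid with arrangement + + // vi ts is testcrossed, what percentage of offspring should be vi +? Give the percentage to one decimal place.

A map distance of 34 map units corresponds to a recombination frequency of 0.340.
The F1 is + + / vi ts, so vi + is a recombinant gamete class with expected frequency r/2 = 0.340/2 = 0.1700.
That is 0.1700 = 17.0% of the progeny.

17.0%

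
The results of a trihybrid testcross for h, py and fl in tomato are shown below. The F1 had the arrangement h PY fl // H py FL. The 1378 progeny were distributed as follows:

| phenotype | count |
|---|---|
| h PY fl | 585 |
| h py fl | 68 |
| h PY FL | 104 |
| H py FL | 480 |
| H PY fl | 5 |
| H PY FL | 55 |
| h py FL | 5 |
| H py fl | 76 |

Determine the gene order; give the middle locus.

h

The two rarest classes, H PY fl and h py FL, are the double crossovers. Comparing them with the parentals, only the h allele has switched, so h is the middle locus and the order is fl – h – py.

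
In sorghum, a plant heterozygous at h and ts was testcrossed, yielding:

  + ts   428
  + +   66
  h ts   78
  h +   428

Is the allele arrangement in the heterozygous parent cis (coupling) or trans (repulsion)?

The two most frequent classes are + ts (428) and h + (428); these are the parental (non-recombinant) types.
So the F1 carried + ts on one chromosome and h + on the other — the recessive alleles are on opposite chromosomes (trans / repulsion).

trans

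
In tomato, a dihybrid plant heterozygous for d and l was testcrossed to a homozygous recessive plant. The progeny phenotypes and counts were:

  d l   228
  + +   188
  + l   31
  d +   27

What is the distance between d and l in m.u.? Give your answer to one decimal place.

The two most frequent classes, + + (188) and d l (228), are the parental types, so the F1 was + + / d l.
The recombinant classes are + l and d +: 31 + 27 = 58.
Recombination frequency = 58/474 = 0.1224 ≈ 12.2%, i.e. 12.2 m.u.

12.2 m.u.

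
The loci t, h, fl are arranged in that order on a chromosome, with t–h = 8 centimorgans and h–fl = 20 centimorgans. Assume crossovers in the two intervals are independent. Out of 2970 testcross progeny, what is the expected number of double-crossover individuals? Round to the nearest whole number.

Map distances give recombination frequencies of 0.080 and 0.200 for the two intervals.
With no interference, expected double-crossover frequency = 0.080 × 0.200 = 0.01600.
Expected number = 0.01600 × 2970 = 47.52 ≈ 48.

48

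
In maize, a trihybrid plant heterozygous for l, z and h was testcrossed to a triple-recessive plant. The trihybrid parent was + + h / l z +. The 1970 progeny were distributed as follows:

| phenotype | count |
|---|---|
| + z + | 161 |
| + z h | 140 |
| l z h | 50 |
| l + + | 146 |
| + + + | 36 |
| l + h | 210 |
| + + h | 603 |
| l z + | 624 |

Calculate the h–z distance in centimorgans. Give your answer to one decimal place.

18.9 centimorgans

The two rarest classes, + + + and l z h, are the double crossovers. Comparing them with the parentals, only the h allele has switched, so h is the middle locus and the order is z – h – l.
Crossovers in the z–h interval produce the single-crossover classes + z h and l + + (140 + 146 = 286) plus the double crossovers (86).
RF(z–h) = (286 + 86) / 1970 = 372/1970 = 0.1888 → 18.9 centimorgans.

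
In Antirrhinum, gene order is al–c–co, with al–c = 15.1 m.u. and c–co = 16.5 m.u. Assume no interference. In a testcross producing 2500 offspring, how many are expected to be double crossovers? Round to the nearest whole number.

Map distances give recombination frequencies of 0.151 and 0.165 for the two intervals.
With no interference, expected double-crossover frequency = 0.151 × 0.165 = 0.02491.
Expected number = 0.02491 × 2500 = 62.29 ≈ 62.

62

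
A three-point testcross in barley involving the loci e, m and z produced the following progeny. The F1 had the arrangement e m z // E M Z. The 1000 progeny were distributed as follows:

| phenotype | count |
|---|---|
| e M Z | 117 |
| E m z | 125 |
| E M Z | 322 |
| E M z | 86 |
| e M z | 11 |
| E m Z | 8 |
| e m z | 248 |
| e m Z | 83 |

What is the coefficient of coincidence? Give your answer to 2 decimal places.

The two rarest classes, e M z and E m Z, are the double crossovers. Comparing them with the parentals, only the m allele has switched, so m is the middle locus and the order is z – m – e.
z–m: (169 + 19)/1000 = 0.1880; m–e: (242 + 19)/1000 = 0.2610.
Expected DCO frequency = 0.1880 × 0.2610 ≈ 0.04907; observed = 19/1000 ≈ 0.01900.
Coefficient of coincidence = 0.01900/0.04907 ≈ 0.39.

0.39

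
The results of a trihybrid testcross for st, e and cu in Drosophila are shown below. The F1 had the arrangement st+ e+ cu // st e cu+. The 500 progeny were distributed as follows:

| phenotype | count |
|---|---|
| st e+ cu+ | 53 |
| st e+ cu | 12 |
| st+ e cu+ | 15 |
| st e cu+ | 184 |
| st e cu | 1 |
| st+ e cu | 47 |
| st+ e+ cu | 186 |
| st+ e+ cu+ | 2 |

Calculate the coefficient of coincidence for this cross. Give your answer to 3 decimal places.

0.485

The two rarest classes, st+ e+ cu+ and st e cu, are the double crossovers. Comparing them with the parentals, only the cu allele has switched, so cu is the middle locus and the order is st – cu – e.
st–cu: (27 + 3)/500 = 0.0600; cu–e: (100 + 3)/500 = 0.2060.
Expected DCO frequency = 0.0600 × 0.2060 ≈ 0.01236; observed = 3/500 ≈ 0.00600.
Coefficient of coincidence = 0.00600/0.01236 ≈ 0.485.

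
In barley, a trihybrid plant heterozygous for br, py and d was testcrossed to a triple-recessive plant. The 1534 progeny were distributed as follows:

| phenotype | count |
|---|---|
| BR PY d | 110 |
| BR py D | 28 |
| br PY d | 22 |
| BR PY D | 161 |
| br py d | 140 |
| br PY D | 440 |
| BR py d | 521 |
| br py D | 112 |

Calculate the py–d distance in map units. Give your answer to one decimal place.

The two most frequent reciprocal classes, br PY D and BR py d, are the parental types, so the F1 was br PY D / BR py d.
The two rarest classes, br PY d and BR py D, are the double crossovers. Comparing them with the parentals, only the d allele has switched, so d is the middle locus and the order is py – d – br.
Crossovers in the py–d interval produce the single-crossover classes br py D and BR PY d (112 + 110 = 222) plus the double crossovers (50).
RF(py–d) = (222 + 50) / 1534 = 272/1534 = 0.1773 → 17.7 map units.

17.7 map units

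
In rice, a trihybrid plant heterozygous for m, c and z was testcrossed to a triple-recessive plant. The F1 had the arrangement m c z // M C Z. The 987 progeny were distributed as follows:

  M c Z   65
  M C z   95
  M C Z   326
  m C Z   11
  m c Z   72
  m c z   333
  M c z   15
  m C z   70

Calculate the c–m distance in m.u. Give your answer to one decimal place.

16.3 m.u.

The two rarest classes, M c z and m C Z, are the double crossovers. Comparing them with the parentals, only the m allele has switched, so m is the middle locus and the order is c – m – z.
Crossovers in the c–m interval produce the single-crossover classes m C z and M c Z (70 + 65 = 135) plus the double crossovers (26).
RF(c–m) = (135 + 26) / 987 = 161/987 = 0.1631 → 16.3 m.u.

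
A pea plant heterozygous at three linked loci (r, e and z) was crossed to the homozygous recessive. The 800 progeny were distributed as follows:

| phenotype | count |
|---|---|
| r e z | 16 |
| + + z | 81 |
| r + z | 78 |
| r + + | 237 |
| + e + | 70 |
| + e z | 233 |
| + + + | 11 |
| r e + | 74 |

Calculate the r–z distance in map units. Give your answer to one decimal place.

21.9 map units

The two most frequent reciprocal classes, r + + and + e z, are the parental types, so the F1 was r + + / + e z.
The two rarest classes, + + + and r e z, are the double crossovers. Comparing them with the parentals, only the r allele has switched, so r is the middle locus and the order is e – r – z.
Crossovers in the r–z interval produce the single-crossover classes r + z and + e + (78 + 70 = 148) plus the double crossovers (27).
RF(r–z) = (148 + 27) / 800 = 175/800 = 0.2188 → 21.9 map units.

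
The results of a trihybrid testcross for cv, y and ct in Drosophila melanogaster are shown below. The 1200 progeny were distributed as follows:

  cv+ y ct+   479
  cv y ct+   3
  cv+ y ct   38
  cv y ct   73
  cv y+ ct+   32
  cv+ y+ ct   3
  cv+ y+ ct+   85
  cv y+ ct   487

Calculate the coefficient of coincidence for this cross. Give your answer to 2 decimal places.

0.58

The two most frequent reciprocal classes, cv y+ ct and cv+ y ct+, are the parental types, so the F1 was cv y+ ct / cv+ y ct+.
The two rarest classes, cv+ y+ ct and cv y ct+, are the double crossovers. Comparing them with the parentals, only the cv allele has switched, so cv is the middle locus and the order is y – cv – ct.
y–cv: (158 + 6)/1200 = 0.1367; cv–ct: (70 + 6)/1200 = 0.0633.
Expected DCO frequency = 0.1367 × 0.0633 ≈ 0.00865; observed = 6/1200 ≈ 0.00500.
Coefficient of coincidence = 0.00500/0.00865 ≈ 0.58.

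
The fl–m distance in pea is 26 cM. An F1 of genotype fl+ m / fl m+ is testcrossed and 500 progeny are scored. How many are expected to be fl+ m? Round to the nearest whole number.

A map distance of 26 cM corresponds to a recombination frequency of 0.260.
The F1 is fl+ m / fl m+, so fl+ m is a parental gamete class with expected frequency (1 − r)/2 = 0.740/2 = 0.3700.
Expected number = 0.3700 × 500 = 185.00 ≈ 185.

185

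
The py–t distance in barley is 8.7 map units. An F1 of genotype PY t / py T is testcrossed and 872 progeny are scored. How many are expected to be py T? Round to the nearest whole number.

A map distance of 8.7 map units corresponds to a recombination frequency of 0.087.
The F1 is PY t / py T, so py T is a parental gamete class with expected frequency (1 − r)/2 = 0.913/2 = 0.4565.
Expected number = 0.4565 × 872 = 398.07 ≈ 398.

398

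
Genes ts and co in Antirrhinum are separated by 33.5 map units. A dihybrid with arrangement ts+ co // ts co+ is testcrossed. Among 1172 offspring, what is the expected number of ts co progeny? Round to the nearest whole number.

A map distance of 33.5 map units corresponds to a recombination frequency of 0.335.
The F1 is ts+ co / ts co+, so ts co is a recombinant gamete class with expected frequency r/2 = 0.335/2 = 0.1675.
Expected number = 0.1675 × 1172 = 196.31 ≈ 196.

196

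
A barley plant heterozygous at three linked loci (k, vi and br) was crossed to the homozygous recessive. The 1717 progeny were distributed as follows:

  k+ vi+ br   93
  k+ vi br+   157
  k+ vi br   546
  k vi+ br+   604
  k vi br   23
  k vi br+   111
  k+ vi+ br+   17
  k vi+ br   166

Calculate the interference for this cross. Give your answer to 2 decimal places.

The two most frequent reciprocal classes, k vi+ br+ and k+ vi br, are the parental types, so the F1 was k vi+ br+ / k+ vi br.
The two rarest classes, k+ vi+ br+ and k vi br, are the double crossovers. Comparing them with the parentals, only the k allele has switched, so k is the middle locus and the order is br – k – vi.
br–k: (323 + 40)/1717 = 0.2114; k–vi: (204 + 40)/1717 = 0.1421.
Expected DCO frequency = 0.2114 × 0.1421 ≈ 0.03004; observed = 40/1717 ≈ 0.02330.
Coefficient of coincidence = 0.02330/0.03004 ≈ 0.78; interference = 1 − 0.78 = 0.22.

0.22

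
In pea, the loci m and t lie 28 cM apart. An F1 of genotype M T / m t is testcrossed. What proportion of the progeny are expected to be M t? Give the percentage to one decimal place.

A map distance of 28 cM corresponds to a recombination frequency of 0.280.
The F1 is M T / m t, so M t is a recombinant gamete class with expected frequency r/2 = 0.280/2 = 0.1400.
That is 0.1400 = 14.0% of the progeny.

14.0%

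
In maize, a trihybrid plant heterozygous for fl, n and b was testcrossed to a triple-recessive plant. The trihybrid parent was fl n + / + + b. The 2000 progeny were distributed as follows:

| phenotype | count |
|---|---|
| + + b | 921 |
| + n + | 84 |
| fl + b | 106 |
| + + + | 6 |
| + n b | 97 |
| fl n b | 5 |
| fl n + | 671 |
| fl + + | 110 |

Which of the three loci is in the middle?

The two rarest classes, fl n b and + + +, are the double crossovers. Comparing them with the parentals, only the b allele has switched, so b is the middle locus and the order is fl – b – n.

b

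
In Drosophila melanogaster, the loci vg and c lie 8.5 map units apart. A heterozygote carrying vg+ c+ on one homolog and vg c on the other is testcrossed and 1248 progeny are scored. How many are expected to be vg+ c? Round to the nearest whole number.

A map distance of 8.5 map units corresponds to a recombination frequency of 0.085.
The F1 is vg+ c+ / vg c, so vg+ c is a recombinant gamete class with expected frequency r/2 = 0.085/2 = 0.0425.
Expected number = 0.0425 × 1248 = 53.04 ≈ 53.

53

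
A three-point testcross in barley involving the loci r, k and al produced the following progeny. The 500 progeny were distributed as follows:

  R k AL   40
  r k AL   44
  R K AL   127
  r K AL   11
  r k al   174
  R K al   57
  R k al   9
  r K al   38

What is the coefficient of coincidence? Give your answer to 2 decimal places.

0.84

The two most frequent reciprocal classes, R K AL and r k al, are the parental types, so the F1 was R K AL / r k al.
The two rarest classes, r K AL and R k al, are the double crossovers. Comparing them with the parentals, only the r allele has switched, so r is the middle locus and the order is k – r – al.
k–r: (78 + 20)/500 = 0.1960; r–al: (101 + 20)/500 = 0.2420.
Expected DCO frequency = 0.1960 × 0.2420 ≈ 0.04743; observed = 20/500 ≈ 0.04000.
Coefficient of coincidence = 0.04000/0.04743 ≈ 0.84.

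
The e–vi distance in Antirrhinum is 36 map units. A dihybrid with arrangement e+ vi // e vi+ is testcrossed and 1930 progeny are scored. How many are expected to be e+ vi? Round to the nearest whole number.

618

A map distance of 36 map units corresponds to a recombination frequency of 0.360.
The F1 is e+ vi / e vi+, so e+ vi is a parental gamete class with expected frequency (1 − r)/2 = 0.640/2 = 0.3200.
Expected number = 0.3200 × 1930 = 617.60 ≈ 618.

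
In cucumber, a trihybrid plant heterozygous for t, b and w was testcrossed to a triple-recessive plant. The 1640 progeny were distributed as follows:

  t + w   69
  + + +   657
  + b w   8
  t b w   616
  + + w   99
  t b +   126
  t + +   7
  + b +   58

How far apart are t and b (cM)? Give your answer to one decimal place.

The two most frequent reciprocal classes, + + + and t b w, are the parental types, so the F1 was + + + / t b w.
The two rarest classes, t + + and + b w, are the double crossovers. Comparing them with the parentals, only the t allele has switched, so t is the middle locus and the order is b – t – w.
Crossovers in the b–t interval produce the single-crossover classes + b + and t + w (58 + 69 = 127) plus the double crossovers (15).
RF(b–t) = (127 + 15) / 1640 = 142/1640 = 0.0866 → 8.7 cM.

8.7 cM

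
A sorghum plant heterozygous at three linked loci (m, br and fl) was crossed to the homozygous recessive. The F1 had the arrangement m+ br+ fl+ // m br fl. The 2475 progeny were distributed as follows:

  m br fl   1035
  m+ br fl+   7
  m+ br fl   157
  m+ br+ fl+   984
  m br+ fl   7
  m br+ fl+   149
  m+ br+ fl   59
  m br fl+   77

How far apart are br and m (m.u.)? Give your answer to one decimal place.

The two rarest classes, m+ br fl+ and m br+ fl, are the double crossovers. Comparing them with the parentals, only the br allele has switched, so br is the middle locus and the order is m – br – fl.
Crossovers in the m–br interval produce the single-crossover classes m br+ fl+ and m+ br fl (149 + 157 = 306) plus the double crossovers (14).
RF(m–br) = (306 + 14) / 2475 = 320/2475 = 0.1293 → 12.9 m.u.

12.9 m.u.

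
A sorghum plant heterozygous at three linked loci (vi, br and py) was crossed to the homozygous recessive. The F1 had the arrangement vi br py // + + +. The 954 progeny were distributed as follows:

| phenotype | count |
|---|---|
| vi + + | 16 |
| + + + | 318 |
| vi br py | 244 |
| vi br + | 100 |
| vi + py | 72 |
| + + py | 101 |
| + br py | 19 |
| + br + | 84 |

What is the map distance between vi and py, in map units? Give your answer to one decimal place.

The two rarest classes, + br py and vi + +, are the double crossovers. Comparing them with the parentals, only the vi allele has switched, so vi is the middle locus and the order is py – vi – br.
Crossovers in the py–vi interval produce the single-crossover classes vi br + and + + py (100 + 101 = 201) plus the double crossovers (35).
RF(py–vi) = (201 + 35) / 954 = 236/954 = 0.2474 → 24.7 map units.

24.7 map units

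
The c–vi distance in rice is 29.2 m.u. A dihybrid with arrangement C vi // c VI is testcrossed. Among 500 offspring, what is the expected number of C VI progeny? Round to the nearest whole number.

73

A map distance of 29.2 m.u. corresponds to a recombination frequency of 0.292.
The F1 is C vi / c VI, so C VI is a recombinant gamete class with expected frequency r/2 = 0.292/2 = 0.1460.
Expected number = 0.1460 × 500 = 73.00 ≈ 73.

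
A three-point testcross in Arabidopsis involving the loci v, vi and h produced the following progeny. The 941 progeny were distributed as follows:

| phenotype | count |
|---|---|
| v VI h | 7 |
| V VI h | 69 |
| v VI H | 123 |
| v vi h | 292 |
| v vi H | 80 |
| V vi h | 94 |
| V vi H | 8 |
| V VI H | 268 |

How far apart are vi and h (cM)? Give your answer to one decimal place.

17.4 cM

The two most frequent reciprocal classes, V VI H and v vi h, are the parental types, so the F1 was V VI H / v vi h.
The two rarest classes, V vi H and v VI h, are the double crossovers. Comparing them with the parentals, only the vi allele has switched, so vi is the middle locus and the order is h – vi – v.
Crossovers in the h–vi interval produce the single-crossover classes V VI h and v vi H (69 + 80 = 149) plus the double crossovers (15).
RF(h–vi) = (149 + 15) / 941 = 164/941 = 0.1743 → 17.4 cM.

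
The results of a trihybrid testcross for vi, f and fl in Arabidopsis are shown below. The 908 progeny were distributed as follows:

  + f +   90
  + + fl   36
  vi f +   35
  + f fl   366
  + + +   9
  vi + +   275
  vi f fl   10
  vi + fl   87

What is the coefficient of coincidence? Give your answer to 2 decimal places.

The two most frequent reciprocal classes, vi + + and + f fl, are the parental types, so the F1 was vi + + / + f fl.
The two rarest classes, + + + and vi f fl, are the double crossovers. Comparing them with the parentals, only the vi allele has switched, so vi is the middle locus and the order is fl – vi – f.
fl–vi: (177 + 19)/908 = 0.2159; vi–f: (71 + 19)/908 = 0.0991.
Expected DCO frequency = 0.2159 × 0.0991 ≈ 0.02140; observed = 19/908 ≈ 0.02093.
Coefficient of coincidence = 0.02093/0.02140 ≈ 0.98.

0.98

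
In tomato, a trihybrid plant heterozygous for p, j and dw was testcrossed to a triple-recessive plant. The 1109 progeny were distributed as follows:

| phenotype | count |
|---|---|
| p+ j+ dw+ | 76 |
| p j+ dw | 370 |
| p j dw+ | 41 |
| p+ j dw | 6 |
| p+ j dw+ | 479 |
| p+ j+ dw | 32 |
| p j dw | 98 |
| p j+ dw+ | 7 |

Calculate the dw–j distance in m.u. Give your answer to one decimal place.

16.9 m.u.

The two most frequent reciprocal classes, p+ j dw+ and p j+ dw, are the parental types, so the F1 was p+ j dw+ / p j+ dw.
The two rarest classes, p+ j dw and p j+ dw+, are the double crossovers. Comparing them with the parentals, only the dw allele has switched, so dw is the middle locus and the order is p – dw – j.
Crossovers in the dw–j interval produce the single-crossover classes p+ j+ dw+ and p j dw (76 + 98 = 174) plus the double crossovers (13).
RF(dw–j) = (174 + 13) / 1109 = 187/1109 = 0.1686 → 16.9 m.u.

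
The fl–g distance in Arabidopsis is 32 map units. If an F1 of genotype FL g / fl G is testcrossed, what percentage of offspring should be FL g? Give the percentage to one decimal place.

34.0%

A map distance of 32 map units corresponds to a recombination frequency of 0.320.
The F1 is FL g / fl G, so FL g is a parental gamete class with expected frequency (1 − r)/2 = 0.680/2 = 0.3400.
That is 0.3400 = 34.0% of the progeny.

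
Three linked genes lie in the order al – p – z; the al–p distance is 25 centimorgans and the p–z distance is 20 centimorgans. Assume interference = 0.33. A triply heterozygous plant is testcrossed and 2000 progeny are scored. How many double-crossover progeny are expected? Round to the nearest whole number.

Map distances give recombination frequencies of 0.250 and 0.200 for the two intervals.
With interference 0.33 (so coincidence = 0.67), expected double-crossover frequency = 0.250 × 0.200 × 0.67 = 0.03350.
Expected number = 0.03350 × 2000 = 67.00 ≈ 67.

67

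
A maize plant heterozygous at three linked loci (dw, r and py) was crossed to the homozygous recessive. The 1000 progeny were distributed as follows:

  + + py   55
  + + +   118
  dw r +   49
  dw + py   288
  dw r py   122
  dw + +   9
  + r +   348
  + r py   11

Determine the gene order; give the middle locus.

py

The two most frequent reciprocal classes, + r + and dw + py, are the parental types, so the F1 was + r + / dw + py.
The two rarest classes, + r py and dw + +, are the double crossovers. Comparing them with the parentals, only the py allele has switched, so py is the middle locus and the order is dw – py – r.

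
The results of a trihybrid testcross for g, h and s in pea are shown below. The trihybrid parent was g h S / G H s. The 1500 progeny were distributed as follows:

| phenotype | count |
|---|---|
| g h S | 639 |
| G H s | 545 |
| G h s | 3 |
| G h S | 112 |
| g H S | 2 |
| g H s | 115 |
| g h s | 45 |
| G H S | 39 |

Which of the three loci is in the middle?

h

The two rarest classes, g H S and G h s, are the double crossovers. Comparing them with the parentals, only the h allele has switched, so h is the middle locus and the order is s – h – g.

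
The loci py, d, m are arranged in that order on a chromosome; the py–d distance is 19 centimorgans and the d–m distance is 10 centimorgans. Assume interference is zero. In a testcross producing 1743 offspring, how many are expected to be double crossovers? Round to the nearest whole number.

Map distances give recombination frequencies of 0.190 and 0.100 for the two intervals.
With no interference, expected double-crossover frequency = 0.190 × 0.100 = 0.01900.
Expected number = 0.01900 × 1743 = 33.12 ≈ 33.

33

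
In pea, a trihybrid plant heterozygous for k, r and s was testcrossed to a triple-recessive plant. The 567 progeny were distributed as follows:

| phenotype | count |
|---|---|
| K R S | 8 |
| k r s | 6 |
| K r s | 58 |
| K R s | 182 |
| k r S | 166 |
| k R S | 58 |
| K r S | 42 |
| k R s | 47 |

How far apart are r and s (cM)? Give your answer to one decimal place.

The two most frequent reciprocal classes, K R s and k r S, are the parental types, so the F1 was K R s / k r S.
The two rarest classes, K R S and k r s, are the double crossovers. Comparing them with the parentals, only the s allele has switched, so s is the middle locus and the order is k – s – r.
Crossovers in the s–r interval produce the single-crossover classes K r s and k R S (58 + 58 = 116) plus the double crossovers (14).
RF(s–r) = (116 + 14) / 567 = 130/567 = 0.2293 → 22.9 cM.

22.9 cM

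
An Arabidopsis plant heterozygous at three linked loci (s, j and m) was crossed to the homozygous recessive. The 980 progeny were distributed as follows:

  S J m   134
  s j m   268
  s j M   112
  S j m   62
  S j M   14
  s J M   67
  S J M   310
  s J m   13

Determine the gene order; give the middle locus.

The two most frequent reciprocal classes, S J M and s j m, are the parental types, so the F1 was S J M / s j m.
The two rarest classes, S j M and s J m, are the double crossovers. Comparing them with the parentals, only the j allele has switched, so j is the middle locus and the order is m – j – s.

j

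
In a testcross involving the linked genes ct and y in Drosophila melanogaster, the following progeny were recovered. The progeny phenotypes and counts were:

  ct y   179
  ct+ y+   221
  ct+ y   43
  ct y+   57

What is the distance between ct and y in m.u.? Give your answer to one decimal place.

20.0 m.u.

The two most frequent classes, ct+ y+ (221) and ct y (179), are the parental types, so the F1 was ct+ y+ / ct y.
The recombinant classes are ct+ y and ct y+: 43 + 57 = 100.
Recombination frequency = 100/500 = 0.2000 ≈ 20.0%, i.e. 20.0 m.u.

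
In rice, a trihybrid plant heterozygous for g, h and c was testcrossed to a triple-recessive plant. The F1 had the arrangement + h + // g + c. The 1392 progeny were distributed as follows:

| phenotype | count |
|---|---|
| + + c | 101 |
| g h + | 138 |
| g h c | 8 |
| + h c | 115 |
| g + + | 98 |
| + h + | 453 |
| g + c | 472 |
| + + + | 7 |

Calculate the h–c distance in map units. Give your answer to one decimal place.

The two rarest classes, + + + and g h c, are the double crossovers. Comparing them with the parentals, only the h allele has switched, so h is the middle locus and the order is c – h – g.
Crossovers in the c–h interval produce the single-crossover classes + h c and g + + (115 + 98 = 213) plus the double crossovers (15).
RF(c–h) = (213 + 15) / 1392 = 228/1392 = 0.1638 → 16.4 map units.

16.4 map units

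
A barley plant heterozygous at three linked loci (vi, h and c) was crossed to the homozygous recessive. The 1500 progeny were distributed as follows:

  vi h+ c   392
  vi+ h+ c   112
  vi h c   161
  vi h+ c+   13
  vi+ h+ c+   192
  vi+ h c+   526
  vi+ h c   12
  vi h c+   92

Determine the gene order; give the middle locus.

c

The two most frequent reciprocal classes, vi+ h c+ and vi h+ c, are the parental types, so the F1 was vi+ h c+ / vi h+ c.
The two rarest classes, vi+ h c and vi h+ c+, are the double crossovers. Comparing them with the parentals, only the c allele has switched, so c is the middle locus and the order is vi – c – h.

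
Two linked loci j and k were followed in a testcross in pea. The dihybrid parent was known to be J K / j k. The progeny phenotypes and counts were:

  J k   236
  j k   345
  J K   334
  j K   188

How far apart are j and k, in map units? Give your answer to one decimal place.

38.4 map units

The recombinant classes are J k and j K: 236 + 188 = 424.
Recombination frequency = 424/1103 = 0.3844 ≈ 38.4%, i.e. 38.4 map units.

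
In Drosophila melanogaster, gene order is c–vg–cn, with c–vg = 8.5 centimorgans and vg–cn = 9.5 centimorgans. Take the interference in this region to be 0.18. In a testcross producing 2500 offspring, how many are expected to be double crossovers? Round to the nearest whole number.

Map distances give recombination frequencies of 0.085 and 0.095 for the two intervals.
With interference 0.18 (so coincidence = 0.82), expected double-crossover frequency = 0.085 × 0.095 × 0.82 = 0.00662.
Expected number = 0.00662 × 2500 = 16.55 ≈ 17.

17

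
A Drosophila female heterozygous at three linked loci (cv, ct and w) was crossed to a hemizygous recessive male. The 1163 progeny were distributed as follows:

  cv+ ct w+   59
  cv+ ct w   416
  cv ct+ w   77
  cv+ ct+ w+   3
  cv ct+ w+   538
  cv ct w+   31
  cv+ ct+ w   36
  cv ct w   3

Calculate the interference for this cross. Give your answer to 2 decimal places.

0.33

The two most frequent reciprocal classes, cv+ ct w and cv ct+ w+, are the parental types, so the F1 was cv+ ct w / cv ct+ w+.
The two rarest classes, cv ct w and cv+ ct+ w+, are the double crossovers. Comparing them with the parentals, only the cv allele has switched, so cv is the middle locus and the order is w – cv – ct.
w–cv: (136 + 6)/1163 = 0.1221; cv–ct: (67 + 6)/1163 = 0.0628.
Expected DCO frequency = 0.1221 × 0.0628 ≈ 0.00767; observed = 6/1163 ≈ 0.00516.
Coefficient of coincidence = 0.00516/0.00767 ≈ 0.67; interference = 1 − 0.67 = 0.33.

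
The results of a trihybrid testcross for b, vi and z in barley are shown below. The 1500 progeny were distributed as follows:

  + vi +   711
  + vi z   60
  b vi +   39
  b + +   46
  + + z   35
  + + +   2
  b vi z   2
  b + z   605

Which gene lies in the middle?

The two most frequent reciprocal classes, b + z and + vi +, are the parental types, so the F1 was b + z / + vi +.
The two rarest classes, b vi z and + + +, are the double crossovers. Comparing them with the parentals, only the vi allele has switched, so vi is the middle locus and the order is z – vi – b.

vi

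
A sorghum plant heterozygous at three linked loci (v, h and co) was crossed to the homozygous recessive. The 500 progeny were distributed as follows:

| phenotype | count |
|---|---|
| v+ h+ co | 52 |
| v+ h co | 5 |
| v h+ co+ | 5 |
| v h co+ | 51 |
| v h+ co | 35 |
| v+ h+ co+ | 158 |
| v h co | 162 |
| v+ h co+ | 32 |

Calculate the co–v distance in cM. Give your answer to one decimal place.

22.6 cM

The two most frequent reciprocal classes, v h co and v+ h+ co+, are the parental types, so the F1 was v h co / v+ h+ co+.
The two rarest classes, v+ h co and v h+ co+, are the double crossovers. Comparing them with the parentals, only the v allele has switched, so v is the middle locus and the order is co – v – h.
Crossovers in the co–v interval produce the single-crossover classes v h co+ and v+ h+ co (51 + 52 = 103) plus the double crossovers (10).
RF(co–v) = (103 + 10) / 500 = 113/500 = 0.2260 → 22.6 cM.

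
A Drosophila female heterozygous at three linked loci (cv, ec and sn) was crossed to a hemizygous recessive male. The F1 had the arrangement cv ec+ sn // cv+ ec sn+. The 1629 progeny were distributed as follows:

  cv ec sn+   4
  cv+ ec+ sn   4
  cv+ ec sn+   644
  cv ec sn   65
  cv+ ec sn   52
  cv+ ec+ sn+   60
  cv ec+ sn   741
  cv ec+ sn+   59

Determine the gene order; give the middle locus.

cv

The two rarest classes, cv+ ec+ sn and cv ec sn+, are the double crossovers. Comparing them with the parentals, only the cv allele has switched, so cv is the middle locus and the order is sn – cv – ec.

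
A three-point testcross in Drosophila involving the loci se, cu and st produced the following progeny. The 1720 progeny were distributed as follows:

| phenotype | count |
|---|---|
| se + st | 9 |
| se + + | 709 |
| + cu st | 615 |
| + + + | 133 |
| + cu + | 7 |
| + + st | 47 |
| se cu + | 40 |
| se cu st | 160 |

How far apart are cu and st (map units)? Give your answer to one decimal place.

The two most frequent reciprocal classes, se + + and + cu st, are the parental types, so the F1 was se + + / + cu st.
The two rarest classes, se + st and + cu +, are the double crossovers. Comparing them with the parentals, only the st allele has switched, so st is the middle locus and the order is se – st – cu.
Crossovers in the st–cu interval produce the single-crossover classes se cu + and + + st (40 + 47 = 87) plus the double crossovers (16).
RF(st–cu) = (87 + 16) / 1720 = 103/1720 = 0.0599 → 6.0 map units.

6.0 map units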